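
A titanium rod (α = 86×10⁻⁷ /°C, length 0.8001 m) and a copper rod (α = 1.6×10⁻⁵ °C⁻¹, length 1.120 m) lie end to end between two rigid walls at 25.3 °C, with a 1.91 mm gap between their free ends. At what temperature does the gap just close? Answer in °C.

T = 102 °C

Gap closes when ΔL₁ + ΔL₂ = 1.91 mm = 1.91×10⁻³ m
(α₁L₁ + α₂L₂)ΔT = g
α₁L₁ + α₂L₂ = 86×10⁻⁷×0.8001 + 1.6×10⁻⁵×1.120 = 2.480086×10⁻⁵ m/K
ΔT = 1.91×10⁻³ / 2.480086×10⁻⁵ = 77.01 K
T = 25.3 + 77.01 = 102.31 °C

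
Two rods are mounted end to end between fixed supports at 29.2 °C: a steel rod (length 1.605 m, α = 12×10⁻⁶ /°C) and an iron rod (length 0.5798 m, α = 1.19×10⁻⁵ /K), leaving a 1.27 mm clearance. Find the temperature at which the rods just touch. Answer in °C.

Gap closes when ΔL₁ + ΔL₂ = 1.27 mm = 1.27×10⁻³ m
(α₁L₁ + α₂L₂)ΔT = g
α₁L₁ + α₂L₂ = 12×10⁻⁶×1.605 + 1.19×10⁻⁵×0.5798 = 2.615962×10⁻⁵ m/K
ΔT = 1.27×10⁻³ / 2.615962×10⁻⁵ = 48.548 K
T = 29.2 + 48.548 = 77.748 °C

T = 77.7 °C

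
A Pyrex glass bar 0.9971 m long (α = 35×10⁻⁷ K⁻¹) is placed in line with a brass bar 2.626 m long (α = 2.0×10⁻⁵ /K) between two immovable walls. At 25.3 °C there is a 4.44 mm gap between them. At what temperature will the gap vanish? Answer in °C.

α₁L₁ = 3.48985×10⁻⁶ m/K, α₂L₂ = 5.252×10⁻⁵ m/K → total 5.600985×10⁻⁵ m/K
ΔT = g/(α₁L₁+α₂L₂) = 4.44×10⁻³ / 5.600985×10⁻⁵ = 79.27 K
T = 25.3 + 79.27 = 104.57 °C

T = 105 °C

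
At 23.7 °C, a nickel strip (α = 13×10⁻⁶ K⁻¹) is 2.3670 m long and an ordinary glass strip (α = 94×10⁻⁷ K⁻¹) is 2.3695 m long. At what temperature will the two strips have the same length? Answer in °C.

T = 317.9 °C

Equal length when α₁L₁ΔT − α₂L₂ΔT = L₂ − L₁ = 2.50×10⁻³ m
α₁L₁ = 3.0771×10⁻⁵, α₂L₂ = 2.22733×10⁻⁵ → Δ(αL) = 8.4977×10⁻⁶ m/K
ΔT = 2.50×10⁻³ / 8.4977×10⁻⁶ = 294.197 K, so T = 23.7 + 294.197 = 317.897 °C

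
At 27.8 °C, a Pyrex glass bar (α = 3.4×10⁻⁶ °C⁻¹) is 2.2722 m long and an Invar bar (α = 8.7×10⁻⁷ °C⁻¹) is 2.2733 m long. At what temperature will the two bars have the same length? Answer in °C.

T = 219.2 °C

L₁(1 + α₁ΔT) = L₂(1 + α₂ΔT) ⇒ ΔT = (L₂ − L₁)/(α₁L₁ − α₂L₂)
L₂ − L₁ = 2.2733 − 2.2722 = 1.10×10⁻³ m
α₁L₁ − α₂L₂ = 3.4×10⁻⁶×2.2722 − 8.7×10⁻⁷×2.2733 = 5.747709×10⁻⁶ m/K
ΔT = 1.10×10⁻³ / 5.747709×10⁻⁶ = 191.381 K
T = 27.8 + 191.381 = 219.181 °C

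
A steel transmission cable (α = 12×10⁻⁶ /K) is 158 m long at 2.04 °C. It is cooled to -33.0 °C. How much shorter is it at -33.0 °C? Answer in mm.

|ΔT| = |-33.0 − 2.04| = 35.04 K
ΔL = αL₀ΔT = (12×10⁻⁶)(158)(35.04) = 6.64×10⁻² m

ΔL = 66.4 mm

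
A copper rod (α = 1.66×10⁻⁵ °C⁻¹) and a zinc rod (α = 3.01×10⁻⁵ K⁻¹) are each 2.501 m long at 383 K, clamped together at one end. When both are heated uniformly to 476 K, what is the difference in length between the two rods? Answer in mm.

ΔT = 93 K
copper: ΔL = 1.66×10⁻⁵ × 2.501 m × 93 = 3.8610×10⁻³ m = 3.8610 mm
zinc: ΔL = 3.01×10⁻⁵ × 2.501 m × 93 = 7.0010×10⁻³ m = 7.0010 mm
difference = 7.0010 − 3.8610 = 3.140 mm

3.14 mm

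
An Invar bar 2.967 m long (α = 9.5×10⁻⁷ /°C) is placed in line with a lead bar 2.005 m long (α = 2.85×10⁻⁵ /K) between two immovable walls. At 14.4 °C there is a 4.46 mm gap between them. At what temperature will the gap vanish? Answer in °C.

T = 88.8 °C

Gap closes when ΔL₁ + ΔL₂ = 4.46 mm = 4.46×10⁻³ m
(α₁L₁ + α₂L₂)ΔT = g
α₁L₁ + α₂L₂ = 9.5×10⁻⁷×2.967 + 2.85×10⁻⁵×2.005 = 5.996115×10⁻⁵ m/K
ΔT = 4.46×10⁻³ / 5.996115×10⁻⁵ = 74.381 K
T = 14.4 + 74.381 = 88.781 °C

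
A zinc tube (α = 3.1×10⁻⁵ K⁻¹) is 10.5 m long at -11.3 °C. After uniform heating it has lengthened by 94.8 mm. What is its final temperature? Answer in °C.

T = 280 °C

ΔL = αL₀ΔT ⇒ ΔT = ΔL / (αL₀)
ΔT = 94.8×10⁻³ m / (3.1×10⁻⁵ × 10.5 m) = 291.24 K
T = -11.3 + 291.24 = 279.94 °C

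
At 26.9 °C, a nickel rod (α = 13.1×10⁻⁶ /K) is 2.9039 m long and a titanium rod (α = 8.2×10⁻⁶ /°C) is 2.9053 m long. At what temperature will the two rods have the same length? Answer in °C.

T = 125.4 °C

Equal length when α₁L₁ΔT − α₂L₂ΔT = L₂ − L₁ = 1.40×10⁻³ m
α₁L₁ = 3.804109×10⁻⁵, α₂L₂ = 2.382346×10⁻⁵ → Δ(αL) = 1.421763×10⁻⁵ m/K
ΔT = 1.40×10⁻³ / 1.421763×10⁻⁵ = 98.469 K, so T = 26.9 + 98.469 = 125.369 °C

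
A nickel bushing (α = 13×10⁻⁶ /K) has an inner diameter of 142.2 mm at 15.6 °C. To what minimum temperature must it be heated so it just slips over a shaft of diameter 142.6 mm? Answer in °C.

T = 232 °C

Required Δd = 142.6 − 142.2 = 0.4 mm
Δd = αd₀ΔT ⇒ ΔT = Δd/(αd₀) = 0.4 / (13×10⁻⁶ × 142.2) = 216.38 K
T_min = 15.6 + 216.38 = 231.98 °C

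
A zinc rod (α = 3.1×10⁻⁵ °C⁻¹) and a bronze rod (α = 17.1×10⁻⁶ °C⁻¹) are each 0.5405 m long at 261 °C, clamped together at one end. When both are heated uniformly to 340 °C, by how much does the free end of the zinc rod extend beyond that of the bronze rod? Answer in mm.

ΔT = 79 K
zinc: ΔL = 3.1×10⁻⁵ × 0.5405 m × 79 = 1.3237×10⁻³ m = 1.3237 mm
bronze: ΔL = 17.1×10⁻⁶ × 0.5405 m × 79 = 7.3016×10⁻⁴ m = 0.73016 mm
difference = 1.3237 − 0.73016 = 0.59354 mm

0.594 mm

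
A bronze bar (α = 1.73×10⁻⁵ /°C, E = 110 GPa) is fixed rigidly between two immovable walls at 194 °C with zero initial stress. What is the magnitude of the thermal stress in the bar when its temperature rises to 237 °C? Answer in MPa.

σ = 81.8 MPa

Fully constrained: the free strain ε = αΔT is blocked, so σ = Eε = EαΔT.
|ΔT| = 43 K
σ = 110×10⁹ × 1.73×10⁻⁵ × 43 = 8.18×10⁷ Pa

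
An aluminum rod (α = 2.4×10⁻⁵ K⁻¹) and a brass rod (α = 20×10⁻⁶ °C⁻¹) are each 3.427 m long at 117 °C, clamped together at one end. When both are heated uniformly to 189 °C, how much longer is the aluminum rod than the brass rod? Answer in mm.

0.987 mm

ΔT = 72 K
aluminum: ΔL = 2.4×10⁻⁵ × 3.427 m × 72 = 5.9219×10⁻³ m = 5.9219 mm
brass: ΔL = 20×10⁻⁶ × 3.427 m × 72 = 4.9349×10⁻³ m = 4.9349 mm
difference = 5.9219 − 4.9349 = 0.9870 mm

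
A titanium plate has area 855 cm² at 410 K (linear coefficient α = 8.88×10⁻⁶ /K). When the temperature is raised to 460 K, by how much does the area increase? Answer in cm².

Area coefficient ≈ 2α; |ΔT| = 50 K
ΔA = 2αA₀ΔT = 2(8.88×10⁻⁶)(855)(50) = 0.759 cm²

ΔA = 0.759 cm²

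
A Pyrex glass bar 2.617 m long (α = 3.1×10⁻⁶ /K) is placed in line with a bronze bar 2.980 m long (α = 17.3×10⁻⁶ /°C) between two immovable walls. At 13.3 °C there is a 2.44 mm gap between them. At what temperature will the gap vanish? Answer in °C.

T = 54.2 °C

α₁L₁ = 8.1127×10⁻⁶ m/K, α₂L₂ = 5.1554×10⁻⁵ m/K → total 5.96667×10⁻⁵ m/K
ΔT = g/(α₁L₁+α₂L₂) = 2.44×10⁻³ / 5.96667×10⁻⁵ = 40.894 K
T = 13.3 + 40.894 = 54.194 °C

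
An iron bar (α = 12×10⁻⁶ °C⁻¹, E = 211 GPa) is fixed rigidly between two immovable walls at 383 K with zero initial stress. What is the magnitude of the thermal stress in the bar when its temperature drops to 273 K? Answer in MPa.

Fully constrained: the free strain ε = αΔT is blocked, so σ = Eε = EαΔT.
|ΔT| = 110 K
σ = 211×10⁹ × 12×10⁻⁶ × 110 = 2.79×10⁸ Pa

σ = 279 MPa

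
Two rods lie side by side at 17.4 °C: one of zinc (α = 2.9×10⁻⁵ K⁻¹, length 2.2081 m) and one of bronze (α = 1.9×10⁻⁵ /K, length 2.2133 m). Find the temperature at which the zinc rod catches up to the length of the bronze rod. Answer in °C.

T = 254.0 °C

Equal length when α₁L₁ΔT − α₂L₂ΔT = L₂ − L₁ = 5.20×10⁻³ m
α₁L₁ = 6.40349×10⁻⁵, α₂L₂ = 4.20527×10⁻⁵ → Δ(αL) = 2.19822×10⁻⁵ m/K
ΔT = 5.20×10⁻³ / 2.19822×10⁻⁵ = 236.555 K, so T = 17.4 + 236.555 = 253.955 °C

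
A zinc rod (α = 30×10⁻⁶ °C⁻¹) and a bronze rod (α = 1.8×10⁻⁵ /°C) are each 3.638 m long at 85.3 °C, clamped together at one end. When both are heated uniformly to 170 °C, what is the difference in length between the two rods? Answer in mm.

3.70 mm

ΔT = 84.7 K
zinc: ΔL = 30×10⁻⁶ × 3.638 m × 84.7 = 9.2442×10⁻³ m = 9.2442 mm
bronze: ΔL = 1.8×10⁻⁵ × 3.638 m × 84.7 = 5.5465×10⁻³ m = 5.5465 mm
difference = 9.2442 − 5.5465 = 3.6977 mm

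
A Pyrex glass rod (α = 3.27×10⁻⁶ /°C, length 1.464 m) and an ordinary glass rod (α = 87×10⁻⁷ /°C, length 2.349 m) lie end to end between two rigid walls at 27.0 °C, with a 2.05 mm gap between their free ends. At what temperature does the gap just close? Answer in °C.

Gap closes when ΔL₁ + ΔL₂ = 2.05 mm = 2.05×10⁻³ m
(α₁L₁ + α₂L₂)ΔT = g
α₁L₁ + α₂L₂ = 3.27×10⁻⁶×1.464 + 87×10⁻⁷×2.349 = 2.522358×10⁻⁵ m/K
ΔT = 2.05×10⁻³ / 2.522358×10⁻⁵ = 81.27 K
T = 27.0 + 81.27 = 108.27 °C

T = 108 °C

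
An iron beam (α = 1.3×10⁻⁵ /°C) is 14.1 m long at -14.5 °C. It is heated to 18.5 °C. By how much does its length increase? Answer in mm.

ΔL = 6.05 mm

|ΔT| = |18.5 − (-14.5)| = 33.0 K
ΔL = αL₀ΔT = (1.3×10⁻⁵)(14.1)(33.0) = 6.05×10⁻³ m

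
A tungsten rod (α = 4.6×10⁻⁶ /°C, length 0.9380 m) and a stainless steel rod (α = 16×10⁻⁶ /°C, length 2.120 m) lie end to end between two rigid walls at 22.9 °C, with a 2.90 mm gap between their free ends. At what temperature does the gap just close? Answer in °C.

α₁L₁ = 4.3148×10⁻⁶ m/K, α₂L₂ = 3.392×10⁻⁵ m/K → total 3.82348×10⁻⁵ m/K
ΔT = g/(α₁L₁+α₂L₂) = 2.90×10⁻³ / 3.82348×10⁻⁵ = 75.847 K
T = 22.9 + 75.847 = 98.747 °C

T = 98.7 °C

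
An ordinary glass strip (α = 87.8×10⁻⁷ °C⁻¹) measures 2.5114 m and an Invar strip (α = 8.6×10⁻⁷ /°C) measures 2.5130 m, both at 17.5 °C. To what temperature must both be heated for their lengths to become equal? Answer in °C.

T = 97.95 °C

Equal length when α₁L₁ΔT − α₂L₂ΔT = L₂ − L₁ = 1.60×10⁻³ m
α₁L₁ = 2.2050092×10⁻⁵, α₂L₂ = 2.16118×10⁻⁶ → Δ(αL) = 1.9888912×10⁻⁵ m/K
ΔT = 1.60×10⁻³ / 1.9888912×10⁻⁵ = 80.4468 K, so T = 17.5 + 80.4468 = 97.9468 °C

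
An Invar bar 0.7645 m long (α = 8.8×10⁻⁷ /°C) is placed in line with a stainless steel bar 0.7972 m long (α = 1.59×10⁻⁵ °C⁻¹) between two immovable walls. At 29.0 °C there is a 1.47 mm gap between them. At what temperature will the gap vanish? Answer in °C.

Gap closes when ΔL₁ + ΔL₂ = 1.47 mm = 1.47×10⁻³ m
(α₁L₁ + α₂L₂)ΔT = g
α₁L₁ + α₂L₂ = 8.8×10⁻⁷×0.7645 + 1.59×10⁻⁵×0.7972 = 1.334824×10⁻⁵ m/K
ΔT = 1.47×10⁻³ / 1.334824×10⁻⁵ = 110.13 K
T = 29.0 + 110.13 = 139.13 °C

T = 139 °C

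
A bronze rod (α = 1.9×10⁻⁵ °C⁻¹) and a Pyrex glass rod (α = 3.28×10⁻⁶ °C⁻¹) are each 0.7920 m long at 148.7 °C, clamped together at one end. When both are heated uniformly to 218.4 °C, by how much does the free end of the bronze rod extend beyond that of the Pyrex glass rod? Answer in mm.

ΔT = 69.7 K
bronze: ΔL = 1.9×10⁻⁵ × 0.7920 m × 69.7 = 1.0488×10⁻³ m = 1.0488 mm
Pyrex glass: ΔL = 3.28×10⁻⁶ × 0.7920 m × 69.7 = 1.8106×10⁻⁴ m = 0.18106 mm
difference = 1.0488 − 0.18106 = 0.86774 mm

0.868 mm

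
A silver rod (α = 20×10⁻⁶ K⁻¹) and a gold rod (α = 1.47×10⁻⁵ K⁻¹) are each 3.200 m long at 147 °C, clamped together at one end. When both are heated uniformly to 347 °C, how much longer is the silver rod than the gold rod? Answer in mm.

ΔT = 200 K
silver: ΔL = 20×10⁻⁶ × 3.200 m × 200 = 1.2800×10⁻² m = 12.800 mm
gold: ΔL = 1.47×10⁻⁵ × 3.200 m × 200 = 9.4080×10⁻³ m = 9.4080 mm
difference = 12.800 − 9.4080 = 3.392 mm

3.39 mm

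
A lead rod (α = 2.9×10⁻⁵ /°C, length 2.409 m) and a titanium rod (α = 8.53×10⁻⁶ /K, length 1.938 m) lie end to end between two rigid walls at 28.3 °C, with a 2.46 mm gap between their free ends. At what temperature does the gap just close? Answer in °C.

α₁L₁ = 6.9861×10⁻⁵ m/K, α₂L₂ = 1.653114×10⁻⁵ m/K → total 8.639214×10⁻⁵ m/K
ΔT = g/(α₁L₁+α₂L₂) = 2.46×10⁻³ / 8.639214×10⁻⁵ = 28.475 K
T = 28.3 + 28.475 = 56.775 °C

T = 56.8 °C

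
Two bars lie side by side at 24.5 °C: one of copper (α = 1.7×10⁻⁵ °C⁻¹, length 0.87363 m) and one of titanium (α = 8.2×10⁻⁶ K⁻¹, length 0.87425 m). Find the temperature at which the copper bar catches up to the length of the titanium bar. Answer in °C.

T = 105.2 °C

L₁(1 + α₁ΔT) = L₂(1 + α₂ΔT) ⇒ ΔT = (L₂ − L₁)/(α₁L₁ − α₂L₂)
L₂ − L₁ = 0.87425 − 0.87363 = 6.20×10⁻⁴ m
α₁L₁ − α₂L₂ = 1.7×10⁻⁵×0.87363 − 8.2×10⁻⁶×0.87425 = 7.68286×10⁻⁶ m/K
ΔT = 6.20×10⁻⁴ / 7.68286×10⁻⁶ = 80.699 K
T = 24.5 + 80.699 = 105.199 °C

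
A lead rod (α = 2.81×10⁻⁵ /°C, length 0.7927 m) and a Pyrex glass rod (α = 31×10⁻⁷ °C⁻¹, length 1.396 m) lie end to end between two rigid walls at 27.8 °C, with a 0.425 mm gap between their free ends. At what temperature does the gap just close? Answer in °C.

T = 43.8 °C

Gap closes when ΔL₁ + ΔL₂ = 0.425 mm = 4.25×10⁻⁴ m
(α₁L₁ + α₂L₂)ΔT = g
α₁L₁ + α₂L₂ = 2.81×10⁻⁵×0.7927 + 31×10⁻⁷×1.396 = 2.660247×10⁻⁵ m/K
ΔT = 4.25×10⁻⁴ / 2.660247×10⁻⁵ = 15.976 K
T = 27.8 + 15.976 = 43.776 °C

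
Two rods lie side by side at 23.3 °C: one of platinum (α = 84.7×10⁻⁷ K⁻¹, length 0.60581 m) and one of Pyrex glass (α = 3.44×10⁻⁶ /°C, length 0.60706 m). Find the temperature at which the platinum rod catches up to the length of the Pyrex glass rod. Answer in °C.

L₁(1 + α₁ΔT) = L₂(1 + α₂ΔT) ⇒ ΔT = (L₂ − L₁)/(α₁L₁ − α₂L₂)
L₂ − L₁ = 0.60706 − 0.60581 = 1.25×10⁻³ m
α₁L₁ − α₂L₂ = 84.7×10⁻⁷×0.60581 − 3.44×10⁻⁶×0.60706 = 3.0429243×10⁻⁶ m/K
ΔT = 1.25×10⁻³ / 3.0429243×10⁻⁶ = 410.789 K
T = 23.3 + 410.789 = 434.089 °C

T = 434.1 °C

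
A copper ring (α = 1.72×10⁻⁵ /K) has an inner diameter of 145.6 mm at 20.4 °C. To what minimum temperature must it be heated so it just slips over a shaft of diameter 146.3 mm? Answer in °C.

Required Δd = 146.3 − 145.6 = 0.7 mm
Δd = αd₀ΔT ⇒ ΔT = Δd/(αd₀) = 0.7 / (1.72×10⁻⁵ × 145.6) = 279.52 K
T_min = 20.4 + 279.52 = 299.92 °C

T = 300 °C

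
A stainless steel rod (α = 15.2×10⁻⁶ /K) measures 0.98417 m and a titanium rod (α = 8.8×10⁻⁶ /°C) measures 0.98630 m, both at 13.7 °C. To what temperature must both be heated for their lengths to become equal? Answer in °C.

L₁(1 + α₁ΔT) = L₂(1 + α₂ΔT) ⇒ ΔT = (L₂ − L₁)/(α₁L₁ − α₂L₂)
L₂ − L₁ = 0.98630 − 0.98417 = 2.13×10⁻³ m
α₁L₁ − α₂L₂ = 15.2×10⁻⁶×0.98417 − 8.8×10⁻⁶×0.98630 = 6.279944×10⁻⁶ m/K
ΔT = 2.13×10⁻³ / 6.279944×10⁻⁶ = 339.175 K
T = 13.7 + 339.175 = 352.875 °C

T = 352.9 °C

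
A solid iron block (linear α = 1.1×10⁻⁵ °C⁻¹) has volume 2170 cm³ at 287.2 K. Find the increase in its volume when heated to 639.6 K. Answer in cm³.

Isotropic solid: β ≈ 3α = 3.3×10⁻⁵ /K; ΔT = 352.4 K
ΔV = 3αV₀ΔT = 3(1.1×10⁻⁵)(2170)(352.4) = 25.2 cm³

ΔV = 25.2 cm³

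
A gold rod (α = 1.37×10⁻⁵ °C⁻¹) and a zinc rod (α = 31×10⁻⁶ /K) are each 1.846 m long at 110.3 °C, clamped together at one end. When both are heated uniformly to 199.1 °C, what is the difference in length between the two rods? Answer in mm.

2.84 mm

ΔT = 88.8 K
gold: ΔL = 1.37×10⁻⁵ × 1.846 m × 88.8 = 2.2458×10⁻³ m = 2.2458 mm
zinc: ΔL = 31×10⁻⁶ × 1.846 m × 88.8 = 5.0817×10⁻³ m = 5.0817 mm
difference = 5.0817 − 2.2458 = 2.8359 mm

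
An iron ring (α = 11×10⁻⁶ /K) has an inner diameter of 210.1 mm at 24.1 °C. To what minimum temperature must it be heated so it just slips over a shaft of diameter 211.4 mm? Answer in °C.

Required Δd = 211.4 − 210.1 = 1.3 mm
Δd = αd₀ΔT ⇒ ΔT = Δd/(αd₀) = 1.3 / (11×10⁻⁶ × 210.1) = 562.50 K
T_min = 24.1 + 562.50 = 586.60 °C

T = 587 °C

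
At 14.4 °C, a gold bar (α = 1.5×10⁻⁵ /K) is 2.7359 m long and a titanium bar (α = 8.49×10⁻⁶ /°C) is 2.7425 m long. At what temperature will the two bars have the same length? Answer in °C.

T = 386.1 °C

L₁(1 + α₁ΔT) = L₂(1 + α₂ΔT) ⇒ ΔT = (L₂ − L₁)/(α₁L₁ − α₂L₂)
L₂ − L₁ = 2.7425 − 2.7359 = 6.60×10⁻³ m
α₁L₁ − α₂L₂ = 1.5×10⁻⁵×2.7359 − 8.49×10⁻⁶×2.7425 = 1.7754675×10⁻⁵ m/K
ΔT = 6.60×10⁻³ / 1.7754675×10⁻⁵ = 371.733 K
T = 14.4 + 371.733 = 386.133 °C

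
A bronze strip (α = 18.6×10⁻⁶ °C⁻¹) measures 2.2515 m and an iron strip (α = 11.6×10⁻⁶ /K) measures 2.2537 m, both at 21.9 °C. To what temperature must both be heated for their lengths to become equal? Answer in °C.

T = 161.7 °C

Equal length when α₁L₁ΔT − α₂L₂ΔT = L₂ − L₁ = 2.20×10⁻³ m
α₁L₁ = 4.18779×10⁻⁵, α₂L₂ = 2.614292×10⁻⁵ → Δ(αL) = 1.573498×10⁻⁵ m/K
ΔT = 2.20×10⁻³ / 1.573498×10⁻⁵ = 139.816 K, so T = 21.9 + 139.816 = 161.716 °C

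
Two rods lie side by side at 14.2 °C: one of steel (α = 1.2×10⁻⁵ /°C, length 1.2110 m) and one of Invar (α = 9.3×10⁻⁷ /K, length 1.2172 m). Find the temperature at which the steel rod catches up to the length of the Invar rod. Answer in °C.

L₁(1 + α₁ΔT) = L₂(1 + α₂ΔT) ⇒ ΔT = (L₂ − L₁)/(α₁L₁ − α₂L₂)
L₂ − L₁ = 1.2172 − 1.2110 = 6.20×10⁻³ m
α₁L₁ − α₂L₂ = 1.2×10⁻⁵×1.2110 − 9.3×10⁻⁷×1.2172 = 1.3400004×10⁻⁵ m/K
ΔT = 6.20×10⁻³ / 1.3400004×10⁻⁵ = 462.686 K
T = 14.2 + 462.686 = 476.886 °C

T = 476.9 °C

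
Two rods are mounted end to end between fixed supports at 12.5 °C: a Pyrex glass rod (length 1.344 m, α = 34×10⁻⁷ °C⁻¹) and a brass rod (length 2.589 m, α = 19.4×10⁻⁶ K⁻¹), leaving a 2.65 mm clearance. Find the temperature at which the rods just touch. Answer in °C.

T = 60.9 °C

α₁L₁ = 4.5696×10⁻⁶ m/K, α₂L₂ = 5.02266×10⁻⁵ m/K → total 5.47962×10⁻⁵ m/K
ΔT = g/(α₁L₁+α₂L₂) = 2.65×10⁻³ / 5.47962×10⁻⁵ = 48.361 K
T = 12.5 + 48.361 = 60.861 °C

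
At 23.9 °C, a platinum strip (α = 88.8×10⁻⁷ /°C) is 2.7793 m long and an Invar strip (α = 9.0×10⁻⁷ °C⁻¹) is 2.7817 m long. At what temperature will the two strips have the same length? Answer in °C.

Equal length when α₁L₁ΔT − α₂L₂ΔT = L₂ − L₁ = 2.40×10⁻³ m
α₁L₁ = 2.4680184×10⁻⁵, α₂L₂ = 2.50353×10⁻⁶ → Δ(αL) = 2.2176654×10⁻⁵ m/K
ΔT = 2.40×10⁻³ / 2.2176654×10⁻⁵ = 108.222 K, so T = 23.9 + 108.222 = 132.122 °C

T = 132.1 °C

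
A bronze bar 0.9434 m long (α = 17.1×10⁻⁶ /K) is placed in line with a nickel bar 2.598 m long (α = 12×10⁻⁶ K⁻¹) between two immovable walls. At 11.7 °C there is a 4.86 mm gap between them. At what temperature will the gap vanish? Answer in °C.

α₁L₁ = 1.613214×10⁻⁵ m/K, α₂L₂ = 3.1176×10⁻⁵ m/K → total 4.730814×10⁻⁵ m/K
ΔT = g/(α₁L₁+α₂L₂) = 4.86×10⁻³ / 4.730814×10⁻⁵ = 102.73 K
T = 11.7 + 102.73 = 114.43 °C

T = 114 °C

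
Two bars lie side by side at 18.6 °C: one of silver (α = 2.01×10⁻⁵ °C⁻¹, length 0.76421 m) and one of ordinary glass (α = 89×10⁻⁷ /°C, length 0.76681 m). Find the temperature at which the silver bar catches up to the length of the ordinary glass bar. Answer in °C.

T = 323.2 °C

Equal length when α₁L₁ΔT − α₂L₂ΔT = L₂ − L₁ = 2.60×10⁻³ m
α₁L₁ = 1.5360621×10⁻⁵, α₂L₂ = 6.824609×10⁻⁶ → Δ(αL) = 8.536012×10⁻⁶ m/K
ΔT = 2.60×10⁻³ / 8.536012×10⁻⁶ = 304.592 K, so T = 18.6 + 304.592 = 323.192 °C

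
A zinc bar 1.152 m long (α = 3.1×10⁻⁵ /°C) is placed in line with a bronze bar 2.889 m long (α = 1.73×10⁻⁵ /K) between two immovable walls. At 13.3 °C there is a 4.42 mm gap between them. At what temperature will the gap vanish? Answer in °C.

T = 64.9 °C

Gap closes when ΔL₁ + ΔL₂ = 4.42 mm = 4.42×10⁻³ m
(α₁L₁ + α₂L₂)ΔT = g
α₁L₁ + α₂L₂ = 3.1×10⁻⁵×1.152 + 1.73×10⁻⁵×2.889 = 8.56917×10⁻⁵ m/K
ΔT = 4.42×10⁻³ / 8.56917×10⁻⁵ = 51.580 K
T = 13.3 + 51.580 = 64.880 °C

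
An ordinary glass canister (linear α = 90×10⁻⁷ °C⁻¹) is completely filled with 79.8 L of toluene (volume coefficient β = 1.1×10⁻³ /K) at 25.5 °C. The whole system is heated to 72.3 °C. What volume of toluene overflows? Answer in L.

The canister also expands: β_container ≈ 3α = 2.7×10⁻⁵ /K
Net overflow = V₀(β_liq − 3α_cont)ΔT
β − 3α = 1.10×10⁻³ − 2.7×10⁻⁵ = 1.073×10⁻³ /K; ΔT = 46.8 K
ΔV = 79.8 × 1.073×10⁻³ × 46.8 = 4.01 L

4.01 L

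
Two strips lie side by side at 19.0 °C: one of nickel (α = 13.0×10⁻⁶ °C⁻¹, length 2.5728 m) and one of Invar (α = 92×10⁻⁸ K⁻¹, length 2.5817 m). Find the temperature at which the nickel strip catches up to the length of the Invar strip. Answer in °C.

Equal length when α₁L₁ΔT − α₂L₂ΔT = L₂ − L₁ = 8.90×10⁻³ m
α₁L₁ = 3.34464×10⁻⁵, α₂L₂ = 2.375164×10⁻⁶ → Δ(αL) = 3.1071236×10⁻⁵ m/K
ΔT = 8.90×10⁻³ / 3.1071236×10⁻⁵ = 286.439 K, so T = 19.0 + 286.439 = 305.439 °C

T = 305.4 °C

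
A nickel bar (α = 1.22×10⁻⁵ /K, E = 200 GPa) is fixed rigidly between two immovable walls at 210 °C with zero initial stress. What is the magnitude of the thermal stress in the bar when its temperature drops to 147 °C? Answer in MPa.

Fully constrained: the free strain ε = αΔT is blocked, so σ = Eε = EαΔT.
|ΔT| = 63 K
σ = 200×10⁹ × 1.22×10⁻⁵ × 63 = 1.54×10⁸ Pa

σ = 154 MPa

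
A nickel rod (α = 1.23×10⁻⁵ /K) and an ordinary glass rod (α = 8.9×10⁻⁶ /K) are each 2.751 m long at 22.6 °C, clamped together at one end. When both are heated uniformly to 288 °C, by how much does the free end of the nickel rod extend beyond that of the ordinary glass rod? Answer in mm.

2.48 mm

ΔT = 265.4 K
nickel: ΔL = 1.23×10⁻⁵ × 2.751 m × 265.4 = 8.9804×10⁻³ m = 8.9804 mm
ordinary glass: ΔL = 8.9×10⁻⁶ × 2.751 m × 265.4 = 6.4980×10⁻³ m = 6.4980 mm
difference = 8.9804 − 6.4980 = 2.4824 mm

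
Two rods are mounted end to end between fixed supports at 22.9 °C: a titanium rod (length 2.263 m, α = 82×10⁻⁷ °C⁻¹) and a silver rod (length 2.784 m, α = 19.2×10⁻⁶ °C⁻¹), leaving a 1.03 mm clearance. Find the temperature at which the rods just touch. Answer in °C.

Gap closes when ΔL₁ + ΔL₂ = 1.03 mm = 1.03×10⁻³ m
(α₁L₁ + α₂L₂)ΔT = g
α₁L₁ + α₂L₂ = 82×10⁻⁷×2.263 + 19.2×10⁻⁶×2.784 = 7.20094×10⁻⁵ m/K
ΔT = 1.03×10⁻³ / 7.20094×10⁻⁵ = 14.304 K
T = 22.9 + 14.304 = 37.204 °C

T = 37.2 °C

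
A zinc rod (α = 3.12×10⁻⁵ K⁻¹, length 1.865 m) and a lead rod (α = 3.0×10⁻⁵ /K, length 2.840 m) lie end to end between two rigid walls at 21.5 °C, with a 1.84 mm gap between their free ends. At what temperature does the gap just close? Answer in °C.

T = 34.3 °C

Gap closes when ΔL₁ + ΔL₂ = 1.84 mm = 1.84×10⁻³ m
(α₁L₁ + α₂L₂)ΔT = g
α₁L₁ + α₂L₂ = 3.12×10⁻⁵×1.865 + 3.0×10⁻⁵×2.840 = 1.43388×10⁻⁴ m/K
ΔT = 1.84×10⁻³ / 1.43388×10⁻⁴ = 12.832 K
T = 21.5 + 12.832 = 34.332 °C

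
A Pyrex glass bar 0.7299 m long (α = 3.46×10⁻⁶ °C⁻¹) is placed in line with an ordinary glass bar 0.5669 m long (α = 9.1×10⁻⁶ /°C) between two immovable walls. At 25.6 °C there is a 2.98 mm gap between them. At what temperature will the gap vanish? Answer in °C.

T = 413 °C

α₁L₁ = 2.525454×10⁻⁶ m/K, α₂L₂ = 5.15879×10⁻⁶ m/K → total 7.684244×10⁻⁶ m/K
ΔT = g/(α₁L₁+α₂L₂) = 2.98×10⁻³ / 7.684244×10⁻⁶ = 387.81 K
T = 25.6 + 387.81 = 413.41 °C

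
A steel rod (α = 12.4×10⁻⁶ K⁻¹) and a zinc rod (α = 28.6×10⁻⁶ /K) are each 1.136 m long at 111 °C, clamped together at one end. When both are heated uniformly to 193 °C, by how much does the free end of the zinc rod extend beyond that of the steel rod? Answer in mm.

ΔT = 82 K
steel: ΔL = 12.4×10⁻⁶ × 1.136 m × 82 = 1.1551×10⁻³ m = 1.1551 mm
zinc: ΔL = 28.6×10⁻⁶ × 1.136 m × 82 = 2.6641×10⁻³ m = 2.6641 mm
difference = 2.6641 − 1.1551 = 1.5090 mm

1.51 mm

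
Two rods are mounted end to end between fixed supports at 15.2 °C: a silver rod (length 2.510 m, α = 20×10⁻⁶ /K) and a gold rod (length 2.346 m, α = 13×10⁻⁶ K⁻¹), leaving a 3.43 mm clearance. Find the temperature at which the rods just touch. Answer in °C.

Gap closes when ΔL₁ + ΔL₂ = 3.43 mm = 3.43×10⁻³ m
(α₁L₁ + α₂L₂)ΔT = g
α₁L₁ + α₂L₂ = 20×10⁻⁶×2.510 + 13×10⁻⁶×2.346 = 8.0698×10⁻⁵ m/K
ΔT = 3.43×10⁻³ / 8.0698×10⁻⁵ = 42.504 K
T = 15.2 + 42.504 = 57.704 °C

T = 57.7 °C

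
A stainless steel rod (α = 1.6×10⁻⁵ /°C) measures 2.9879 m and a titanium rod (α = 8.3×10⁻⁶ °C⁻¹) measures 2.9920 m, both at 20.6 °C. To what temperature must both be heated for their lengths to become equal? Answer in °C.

L₁(1 + α₁ΔT) = L₂(1 + α₂ΔT) ⇒ ΔT = (L₂ − L₁)/(α₁L₁ − α₂L₂)
L₂ − L₁ = 2.9920 − 2.9879 = 4.10×10⁻³ m
α₁L₁ − α₂L₂ = 1.6×10⁻⁵×2.9879 − 8.3×10⁻⁶×2.9920 = 2.29728×10⁻⁵ m/K
ΔT = 4.10×10⁻³ / 2.29728×10⁻⁵ = 178.472 K
T = 20.6 + 178.472 = 199.072 °C

T = 199.1 °C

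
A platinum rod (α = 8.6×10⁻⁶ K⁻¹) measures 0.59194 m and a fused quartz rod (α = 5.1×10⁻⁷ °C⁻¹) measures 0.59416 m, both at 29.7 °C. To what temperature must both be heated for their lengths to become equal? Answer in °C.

T = 493.4 °C

L₁(1 + α₁ΔT) = L₂(1 + α₂ΔT) ⇒ ΔT = (L₂ − L₁)/(α₁L₁ − α₂L₂)
L₂ − L₁ = 0.59416 − 0.59194 = 2.22×10⁻³ m
α₁L₁ − α₂L₂ = 8.6×10⁻⁶×0.59194 − 5.1×10⁻⁷×0.59416 = 4.7876624×10⁻⁶ m/K
ΔT = 2.22×10⁻³ / 4.7876624×10⁻⁶ = 463.692 K
T = 29.7 + 463.692 = 493.392 °C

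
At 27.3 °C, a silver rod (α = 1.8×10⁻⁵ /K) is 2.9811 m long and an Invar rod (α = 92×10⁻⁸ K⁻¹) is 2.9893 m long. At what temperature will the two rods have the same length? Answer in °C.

Equal length when α₁L₁ΔT − α₂L₂ΔT = L₂ − L₁ = 8.20×10⁻³ m
α₁L₁ = 5.36598×10⁻⁵, α₂L₂ = 2.750156×10⁻⁶ → Δ(αL) = 5.0909644×10⁻⁵ m/K
ΔT = 8.20×10⁻³ / 5.0909644×10⁻⁵ = 161.070 K, so T = 27.3 + 161.070 = 188.370 °C

T = 188.4 °C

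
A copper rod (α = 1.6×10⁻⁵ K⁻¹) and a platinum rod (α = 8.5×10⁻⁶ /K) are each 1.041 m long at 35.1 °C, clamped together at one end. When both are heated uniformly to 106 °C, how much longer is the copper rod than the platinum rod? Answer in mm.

ΔT = 70.9 K
copper: ΔL = 1.6×10⁻⁵ × 1.041 m × 70.9 = 1.1809×10⁻³ m = 1.1809 mm
platinum: ΔL = 8.5×10⁻⁶ × 1.041 m × 70.9 = 6.2736×10⁻⁴ m = 0.62736 mm
difference = 1.1809 − 0.62736 = 0.55354 mm

0.554 mm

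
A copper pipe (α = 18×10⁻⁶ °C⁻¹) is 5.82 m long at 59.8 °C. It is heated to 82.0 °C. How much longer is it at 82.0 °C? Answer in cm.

|ΔT| = |82.0 − 59.8| = 22.2 K
ΔL = αL₀ΔT = (18×10⁻⁶)(5.82)(22.2) = 2.33×10⁻³ m

ΔL = 0.233 cm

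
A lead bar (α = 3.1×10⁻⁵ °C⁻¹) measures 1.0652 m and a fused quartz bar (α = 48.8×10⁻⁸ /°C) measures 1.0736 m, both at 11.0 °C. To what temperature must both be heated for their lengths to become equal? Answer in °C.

L₁(1 + α₁ΔT) = L₂(1 + α₂ΔT) ⇒ ΔT = (L₂ − L₁)/(α₁L₁ − α₂L₂)
L₂ − L₁ = 1.0736 − 1.0652 = 8.40×10⁻³ m
α₁L₁ − α₂L₂ = 3.1×10⁻⁵×1.0652 − 48.8×10⁻⁸×1.0736 = 3.24972832×10⁻⁵ m/K
ΔT = 8.40×10⁻³ / 3.24972832×10⁻⁵ = 258.483 K
T = 11.0 + 258.483 = 269.483 °C

T = 269.5 °C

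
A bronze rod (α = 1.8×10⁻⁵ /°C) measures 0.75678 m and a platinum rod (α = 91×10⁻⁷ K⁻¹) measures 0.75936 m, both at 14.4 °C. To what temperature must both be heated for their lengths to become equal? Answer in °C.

T = 398.8 °C

Equal length when α₁L₁ΔT − α₂L₂ΔT = L₂ − L₁ = 2.58×10⁻³ m
α₁L₁ = 1.362204×10⁻⁵, α₂L₂ = 6.910176×10⁻⁶ → Δ(αL) = 6.711864×10⁻⁶ m/K
ΔT = 2.58×10⁻³ / 6.711864×10⁻⁶ = 384.394 K, so T = 14.4 + 384.394 = 398.794 °C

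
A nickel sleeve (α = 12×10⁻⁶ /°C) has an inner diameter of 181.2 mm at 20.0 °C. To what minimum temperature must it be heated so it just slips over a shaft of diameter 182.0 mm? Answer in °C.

Required Δd = 182.0 − 181.2 = 0.8 mm
Δd = αd₀ΔT ⇒ ΔT = Δd/(αd₀) = 0.8 / (12×10⁻⁶ × 181.2) = 367.92 K
T_min = 20.0 + 367.92 = 387.92 °C

T = 388 °C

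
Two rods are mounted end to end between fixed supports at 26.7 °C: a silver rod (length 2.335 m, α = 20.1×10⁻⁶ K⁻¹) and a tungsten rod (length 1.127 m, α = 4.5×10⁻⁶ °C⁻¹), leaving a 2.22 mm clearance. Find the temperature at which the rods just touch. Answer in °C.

α₁L₁ = 4.69335×10⁻⁵ m/K, α₂L₂ = 5.0715×10⁻⁶ m/K → total 5.2005×10⁻⁵ m/K
ΔT = g/(α₁L₁+α₂L₂) = 2.22×10⁻³ / 5.2005×10⁻⁵ = 42.688 K
T = 26.7 + 42.688 = 69.388 °C

T = 69.4 °C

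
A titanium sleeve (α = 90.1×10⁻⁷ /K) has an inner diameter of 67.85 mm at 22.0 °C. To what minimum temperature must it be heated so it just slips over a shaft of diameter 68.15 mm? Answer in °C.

Required Δd = 68.15 − 67.85 = 0.30 mm
Δd = αd₀ΔT ⇒ ΔT = Δd/(αd₀) = 0.30 / (90.1×10⁻⁷ × 67.85) = 490.73 K
T_min = 22.0 + 490.73 = 512.73 °C

T = 513 °C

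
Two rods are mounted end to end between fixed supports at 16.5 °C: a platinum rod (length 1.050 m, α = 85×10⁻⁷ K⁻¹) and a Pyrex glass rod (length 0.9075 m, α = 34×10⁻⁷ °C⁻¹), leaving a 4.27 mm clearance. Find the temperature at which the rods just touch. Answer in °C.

Gap closes when ΔL₁ + ΔL₂ = 4.27 mm = 4.27×10⁻³ m
(α₁L₁ + α₂L₂)ΔT = g
α₁L₁ + α₂L₂ = 85×10⁻⁷×1.050 + 34×10⁻⁷×0.9075 = 1.20105×10⁻⁵ m/K
ΔT = 4.27×10⁻³ / 1.20105×10⁻⁵ = 355.52 K
T = 16.5 + 355.52 = 372.02 °C

T = 372 °C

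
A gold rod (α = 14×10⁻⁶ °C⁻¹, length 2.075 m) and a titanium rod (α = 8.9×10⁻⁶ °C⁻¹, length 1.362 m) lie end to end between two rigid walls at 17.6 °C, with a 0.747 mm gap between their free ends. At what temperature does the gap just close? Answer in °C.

α₁L₁ = 2.905×10⁻⁵ m/K, α₂L₂ = 1.21218×10⁻⁵ m/K → total 4.11718×10⁻⁵ m/K
ΔT = g/(α₁L₁+α₂L₂) = 7.47×10⁻⁴ / 4.11718×10⁻⁵ = 18.143 K
T = 17.6 + 18.143 = 35.743 °C

T = 35.7 °C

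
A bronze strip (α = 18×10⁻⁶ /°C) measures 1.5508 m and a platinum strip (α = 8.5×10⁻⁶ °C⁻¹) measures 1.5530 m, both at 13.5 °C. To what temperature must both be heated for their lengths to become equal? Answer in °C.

T = 163.0 °C

L₁(1 + α₁ΔT) = L₂(1 + α₂ΔT) ⇒ ΔT = (L₂ − L₁)/(α₁L₁ − α₂L₂)
L₂ − L₁ = 1.5530 − 1.5508 = 2.20×10⁻³ m
α₁L₁ − α₂L₂ = 18×10⁻⁶×1.5508 − 8.5×10⁻⁶×1.5530 = 1.47139×10⁻⁵ m/K
ΔT = 2.20×10⁻³ / 1.47139×10⁻⁵ = 149.518 K
T = 13.5 + 149.518 = 163.018 °C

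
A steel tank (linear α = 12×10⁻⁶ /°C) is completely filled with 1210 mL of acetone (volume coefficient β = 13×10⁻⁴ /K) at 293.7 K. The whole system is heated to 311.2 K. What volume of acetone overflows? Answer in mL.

The tank also expands: β_container ≈ 3α = 3.6×10⁻⁵ /K
Net overflow = V₀(β_liq − 3α_cont)ΔT
β − 3α = 1.30×10⁻³ − 3.6×10⁻⁵ = 1.264×10⁻³ /K; ΔT = 17.5 K
ΔV = 1210 × 1.264×10⁻³ × 17.5 = 26.8 mL

26.8 mL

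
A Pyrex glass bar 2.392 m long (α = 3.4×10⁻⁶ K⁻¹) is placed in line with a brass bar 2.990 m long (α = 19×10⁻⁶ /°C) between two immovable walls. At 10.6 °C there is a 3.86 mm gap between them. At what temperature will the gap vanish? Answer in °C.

Gap closes when ΔL₁ + ΔL₂ = 3.86 mm = 3.86×10⁻³ m
(α₁L₁ + α₂L₂)ΔT = g
α₁L₁ + α₂L₂ = 3.4×10⁻⁶×2.392 + 19×10⁻⁶×2.990 = 6.49428×10⁻⁵ m/K
ΔT = 3.86×10⁻³ / 6.49428×10⁻⁵ = 59.437 K
T = 10.6 + 59.437 = 70.037 °C

T = 70.0 °C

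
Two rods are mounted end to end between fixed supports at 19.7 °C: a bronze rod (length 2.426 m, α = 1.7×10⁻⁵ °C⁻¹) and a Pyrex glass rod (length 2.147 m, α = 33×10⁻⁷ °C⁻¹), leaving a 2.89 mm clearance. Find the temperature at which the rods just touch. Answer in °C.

Gap closes when ΔL₁ + ΔL₂ = 2.89 mm = 2.89×10⁻³ m
(α₁L₁ + α₂L₂)ΔT = g
α₁L₁ + α₂L₂ = 1.7×10⁻⁵×2.426 + 33×10⁻⁷×2.147 = 4.83271×10⁻⁵ m/K
ΔT = 2.89×10⁻³ / 4.83271×10⁻⁵ = 59.801 K
T = 19.7 + 59.801 = 79.501 °C

T = 79.5 °C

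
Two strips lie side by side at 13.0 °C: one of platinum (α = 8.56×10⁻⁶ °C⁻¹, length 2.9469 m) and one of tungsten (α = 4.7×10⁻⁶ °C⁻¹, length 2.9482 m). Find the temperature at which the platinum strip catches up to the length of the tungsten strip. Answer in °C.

Equal length when α₁L₁ΔT − α₂L₂ΔT = L₂ − L₁ = 1.30×10⁻³ m
α₁L₁ = 2.5225464×10⁻⁵, α₂L₂ = 1.385654×10⁻⁵ → Δ(αL) = 1.1368924×10⁻⁵ m/K
ΔT = 1.30×10⁻³ / 1.1368924×10⁻⁵ = 114.347 K, so T = 13.0 + 114.347 = 127.347 °C

T = 127.3 °C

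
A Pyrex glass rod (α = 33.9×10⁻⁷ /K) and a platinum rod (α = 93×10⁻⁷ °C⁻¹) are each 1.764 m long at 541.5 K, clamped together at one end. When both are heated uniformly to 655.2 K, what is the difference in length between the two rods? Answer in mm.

ΔT = 113.7 K
Pyrex glass: ΔL = 33.9×10⁻⁷ × 1.764 m × 113.7 = 6.7992×10⁻⁴ m = 0.67992 mm
platinum: ΔL = 93×10⁻⁷ × 1.764 m × 113.7 = 1.8653×10⁻³ m = 1.8653 mm
difference = 1.8653 − 0.67992 = 1.18538 mm

1.19 mm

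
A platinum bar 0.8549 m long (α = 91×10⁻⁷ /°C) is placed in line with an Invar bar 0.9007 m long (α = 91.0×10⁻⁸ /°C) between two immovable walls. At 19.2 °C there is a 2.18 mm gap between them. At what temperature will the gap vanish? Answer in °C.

T = 273 °C

α₁L₁ = 7.77959×10⁻⁶ m/K, α₂L₂ = 8.19637×10⁻⁷ m/K → total 8.599227×10⁻⁶ m/K
ΔT = g/(α₁L₁+α₂L₂) = 2.18×10⁻³ / 8.599227×10⁻⁶ = 253.51 K
T = 19.2 + 253.51 = 272.71 °C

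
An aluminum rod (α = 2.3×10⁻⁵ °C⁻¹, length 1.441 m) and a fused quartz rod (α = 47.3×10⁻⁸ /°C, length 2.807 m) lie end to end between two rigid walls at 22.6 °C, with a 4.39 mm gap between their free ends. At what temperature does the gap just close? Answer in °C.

T = 150 °C

Gap closes when ΔL₁ + ΔL₂ = 4.39 mm = 4.39×10⁻³ m
(α₁L₁ + α₂L₂)ΔT = g
α₁L₁ + α₂L₂ = 2.3×10⁻⁵×1.441 + 47.3×10⁻⁸×2.807 = 3.4470711×10⁻⁵ m/K
ΔT = 4.39×10⁻³ / 3.4470711×10⁻⁵ = 127.35 K
T = 22.6 + 127.35 = 149.95 °C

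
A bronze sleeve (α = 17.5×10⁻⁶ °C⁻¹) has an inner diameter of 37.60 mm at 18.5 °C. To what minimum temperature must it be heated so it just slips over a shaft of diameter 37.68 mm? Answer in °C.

Required Δd = 37.68 − 37.60 = 0.08 mm
Δd = αd₀ΔT ⇒ ΔT = Δd/(αd₀) = 0.08 / (17.5×10⁻⁶ × 37.60) = 121.58 K
T_min = 18.5 + 121.58 = 140.08 °C

T = 140 °C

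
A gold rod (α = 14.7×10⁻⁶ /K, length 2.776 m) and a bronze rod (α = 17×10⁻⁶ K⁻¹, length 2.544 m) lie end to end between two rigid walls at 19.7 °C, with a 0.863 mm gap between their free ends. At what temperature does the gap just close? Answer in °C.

Gap closes when ΔL₁ + ΔL₂ = 0.863 mm = 8.63×10⁻⁴ m
(α₁L₁ + α₂L₂)ΔT = g
α₁L₁ + α₂L₂ = 14.7×10⁻⁶×2.776 + 17×10⁻⁶×2.544 = 8.40552×10⁻⁵ m/K
ΔT = 8.63×10⁻⁴ / 8.40552×10⁻⁵ = 10.267 K
T = 19.7 + 10.267 = 29.967 °C

T = 30.0 °C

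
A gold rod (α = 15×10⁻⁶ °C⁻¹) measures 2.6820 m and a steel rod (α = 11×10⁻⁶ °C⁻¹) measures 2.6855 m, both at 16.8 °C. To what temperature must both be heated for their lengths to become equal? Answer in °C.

T = 344.2 °C

Equal length when α₁L₁ΔT − α₂L₂ΔT = L₂ − L₁ = 3.50×10⁻³ m
α₁L₁ = 4.023×10⁻⁵, α₂L₂ = 2.95405×10⁻⁵ → Δ(αL) = 1.06895×10⁻⁵ m/K
ΔT = 3.50×10⁻³ / 1.06895×10⁻⁵ = 327.424 K, so T = 16.8 + 327.424 = 344.224 °C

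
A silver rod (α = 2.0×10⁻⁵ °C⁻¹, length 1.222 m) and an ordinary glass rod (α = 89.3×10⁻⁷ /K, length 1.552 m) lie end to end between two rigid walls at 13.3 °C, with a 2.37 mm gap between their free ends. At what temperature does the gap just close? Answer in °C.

α₁L₁ = 2.444×10⁻⁵ m/K, α₂L₂ = 1.385936×10⁻⁵ m/K → total 3.829936×10⁻⁵ m/K
ΔT = g/(α₁L₁+α₂L₂) = 2.37×10⁻³ / 3.829936×10⁻⁵ = 61.881 K
T = 13.3 + 61.881 = 75.181 °C

T = 75.2 °C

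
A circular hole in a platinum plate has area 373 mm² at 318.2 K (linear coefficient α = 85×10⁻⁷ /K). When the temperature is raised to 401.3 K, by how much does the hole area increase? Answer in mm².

ΔA = 0.527 mm²

Area coefficient ≈ 2α; |ΔT| = 83.1 K
ΔA = 2αA₀ΔT = 2(85×10⁻⁷)(373)(83.1) = 0.527 mm²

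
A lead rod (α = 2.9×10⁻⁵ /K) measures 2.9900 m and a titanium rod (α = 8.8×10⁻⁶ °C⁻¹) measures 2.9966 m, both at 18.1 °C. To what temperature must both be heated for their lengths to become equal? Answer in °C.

T = 127.5 °C

Equal length when α₁L₁ΔT − α₂L₂ΔT = L₂ − L₁ = 6.60×10⁻³ m
α₁L₁ = 8.671×10⁻⁵, α₂L₂ = 2.637008×10⁻⁵ → Δ(αL) = 6.033992×10⁻⁵ m/K
ΔT = 6.60×10⁻³ / 6.033992×10⁻⁵ = 109.380 K, so T = 18.1 + 109.380 = 127.480 °C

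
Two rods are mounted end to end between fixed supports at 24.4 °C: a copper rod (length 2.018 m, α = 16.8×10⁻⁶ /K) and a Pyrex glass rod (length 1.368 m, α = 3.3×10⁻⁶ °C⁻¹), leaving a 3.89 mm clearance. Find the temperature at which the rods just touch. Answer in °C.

α₁L₁ = 3.39024×10⁻⁵ m/K, α₂L₂ = 4.5144×10⁻⁶ m/K → total 3.84168×10⁻⁵ m/K
ΔT = g/(α₁L₁+α₂L₂) = 3.89×10⁻³ / 3.84168×10⁻⁵ = 101.26 K
T = 24.4 + 101.26 = 125.66 °C

T = 126 °C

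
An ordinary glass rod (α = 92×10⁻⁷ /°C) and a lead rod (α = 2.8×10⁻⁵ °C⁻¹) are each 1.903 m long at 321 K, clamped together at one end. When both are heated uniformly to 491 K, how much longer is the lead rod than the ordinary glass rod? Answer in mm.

ΔT = 170 K
ordinary glass: ΔL = 92×10⁻⁷ × 1.903 m × 170 = 2.9763×10⁻³ m = 2.9763 mm
lead: ΔL = 2.8×10⁻⁵ × 1.903 m × 170 = 9.0583×10⁻³ m = 9.0583 mm
difference = 9.0583 − 2.9763 = 6.0820 mm

6.08 mm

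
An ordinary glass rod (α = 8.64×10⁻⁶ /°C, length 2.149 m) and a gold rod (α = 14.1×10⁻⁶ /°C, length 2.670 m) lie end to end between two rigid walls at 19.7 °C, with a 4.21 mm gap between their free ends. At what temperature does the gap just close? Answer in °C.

Gap closes when ΔL₁ + ΔL₂ = 4.21 mm = 4.21×10⁻³ m
(α₁L₁ + α₂L₂)ΔT = g
α₁L₁ + α₂L₂ = 8.64×10⁻⁶×2.149 + 14.1×10⁻⁶×2.670 = 5.621436×10⁻⁵ m/K
ΔT = 4.21×10⁻³ / 5.621436×10⁻⁵ = 74.892 K
T = 19.7 + 74.892 = 94.592 °C

T = 94.6 °C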